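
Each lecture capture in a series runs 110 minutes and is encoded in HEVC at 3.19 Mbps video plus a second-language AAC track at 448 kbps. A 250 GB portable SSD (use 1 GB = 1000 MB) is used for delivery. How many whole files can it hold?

110 min = 6600 s
Audio: 448 kbps = 0.448 Mbps.
Total bitrate: 3.638 Mbps.
Per item: 3.638 Mbps × 6600 s = 24,011 Mb = 3,001 MB.
Capacity: 250 GB = 2,000,000 Mb; 83.30 items → 83 complete.

83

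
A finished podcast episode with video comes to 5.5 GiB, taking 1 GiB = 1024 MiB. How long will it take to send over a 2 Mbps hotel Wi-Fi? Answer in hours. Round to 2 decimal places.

File: 5.5 GiB = 47244.6 Mb.
At 2 Mbps: 47244.6 / 2 = 23622.3 s ≈ 6.56 hours.

6.56 hours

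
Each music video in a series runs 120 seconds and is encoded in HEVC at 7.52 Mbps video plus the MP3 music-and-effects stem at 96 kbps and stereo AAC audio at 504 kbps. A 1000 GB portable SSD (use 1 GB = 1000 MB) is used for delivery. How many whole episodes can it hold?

Audio total: 96 + 504 = 600 kbps = 0.600 Mbps.
Total bitrate: 8.120 Mbps.
Per item: 8.120 Mbps × 120 s = 974.4 Mb = 121.8 MB.
Capacity: 1000 GB = 8,000,000 Mb; 8210.18 items → 8210 complete.

8210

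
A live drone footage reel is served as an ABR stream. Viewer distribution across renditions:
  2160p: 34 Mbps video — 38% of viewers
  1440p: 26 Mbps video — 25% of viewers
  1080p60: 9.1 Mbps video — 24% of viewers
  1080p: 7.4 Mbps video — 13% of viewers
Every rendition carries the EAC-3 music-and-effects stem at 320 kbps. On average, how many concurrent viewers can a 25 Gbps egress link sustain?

1092

Audio: 320 kbps = 0.320 Mbps.
Average per-viewer bitrate: 0.38×34.320 + 0.25×26.320 + 0.24×9.420 + 0.13×7.720 = 22.886 Mbps.
25 Gbps = 25,000 Mbps; 25,000 / 22.886 = 1092.37 → 1092.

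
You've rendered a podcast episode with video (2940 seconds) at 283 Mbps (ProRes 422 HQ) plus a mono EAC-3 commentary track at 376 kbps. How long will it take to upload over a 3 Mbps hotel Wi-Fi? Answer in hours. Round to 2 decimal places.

Audio: 376 kbps = 0.376 Mbps.
Total bitrate: 283.376 Mbps.
File: 283.376 Mbps × 2940 s = 833125.4 Mb.
At 3 Mbps: 833125.4 / 3 = 277708.5 s ≈ 77.1 hours.

77.14 hours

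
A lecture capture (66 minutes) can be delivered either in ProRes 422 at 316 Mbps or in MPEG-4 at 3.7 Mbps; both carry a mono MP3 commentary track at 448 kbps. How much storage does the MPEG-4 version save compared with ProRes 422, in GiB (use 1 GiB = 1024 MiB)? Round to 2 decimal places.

143.97 GiB

66 min = 3960 s
Audio: 448 kbps = 0.448 Mbps.
ProRes 422: 316.448 Mbps × 3960 s = 1253134.1 Mb = 145.884 GiB.
MPEG-4: 4.148 Mbps × 3960 s = 16426.1 Mb = 1.912 GiB.
Saving: 145.884 − 1.912 = 143.972 GiB.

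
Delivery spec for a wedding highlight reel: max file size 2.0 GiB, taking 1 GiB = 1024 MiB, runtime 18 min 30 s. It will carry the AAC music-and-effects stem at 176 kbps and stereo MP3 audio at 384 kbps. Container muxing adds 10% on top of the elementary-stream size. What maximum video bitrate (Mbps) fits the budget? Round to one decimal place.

13.5 Mbps

Budget: 2.0 GiB = 17179.9 Mb.
Stream payload after overhead: 17179.9 / 1.10 = 15618.1 Mb.
18 min 30 s = 1110 s
Total bitrate budget: 15618.1 Mb / 1110 s = 14.070 Mbps.
Audio total: 176 + 384 = 560 kbps = 0.560 Mbps.
Video: 14.070 − 0.560 = 13.510 Mbps.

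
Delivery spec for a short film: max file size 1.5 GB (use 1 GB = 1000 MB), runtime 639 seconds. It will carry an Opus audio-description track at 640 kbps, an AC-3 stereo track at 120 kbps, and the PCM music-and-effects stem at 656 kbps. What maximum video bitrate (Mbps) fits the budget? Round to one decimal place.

17.4 Mbps

Budget: 1.5 GB = 12000.0 Mb.
Total bitrate budget: 12000.0 Mb / 639 s = 18.779 Mbps.
Audio total: 640 + 120 + 656 = 1416 kbps = 1.416 Mbps.
Video: 18.779 − 1.416 = 17.363 Mbps.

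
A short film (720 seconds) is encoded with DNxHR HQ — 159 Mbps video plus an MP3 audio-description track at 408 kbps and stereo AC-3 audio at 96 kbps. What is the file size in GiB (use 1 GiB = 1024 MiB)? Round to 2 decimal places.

13.37 GiB

Audio total: 408 + 96 = 504 kbps = 0.504 Mbps.
Total bitrate: 159 + 0.504 = 159.504 Mbps.
Stream data: 159.504 Mbps × 720 s = 114842.9 Mb.
114,843 Mb = 14,355,360,000 bytes ÷ 1,073,741,824 = 13.37 GiB.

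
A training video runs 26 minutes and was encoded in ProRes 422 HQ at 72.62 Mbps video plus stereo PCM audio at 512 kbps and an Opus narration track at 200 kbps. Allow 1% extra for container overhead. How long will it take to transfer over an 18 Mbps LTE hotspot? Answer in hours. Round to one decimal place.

26 min = 1560 s
Audio total: 512 + 200 = 712 kbps = 0.712 Mbps.
Total bitrate: 73.332 Mbps.
File: 73.332 Mbps × 1560 s = 114397.9 Mb.
With 1% container overhead: ×1.01. → 115541.9 Mb.
At 18 Mbps: 115541.9 / 18 = 6419.0 s ≈ 1.78 hours.

1.8 hours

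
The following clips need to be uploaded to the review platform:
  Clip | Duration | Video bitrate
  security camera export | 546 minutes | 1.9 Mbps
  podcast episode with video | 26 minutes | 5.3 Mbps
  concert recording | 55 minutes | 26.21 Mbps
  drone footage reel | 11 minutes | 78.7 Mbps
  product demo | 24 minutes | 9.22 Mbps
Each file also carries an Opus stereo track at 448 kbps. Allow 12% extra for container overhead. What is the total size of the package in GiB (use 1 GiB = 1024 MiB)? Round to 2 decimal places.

31.29 GiB

Audio: 448 kbps = 0.448 Mbps.
security camera export: 2.348 Mbps × 32760 s × 1.12 = 86150.9 Mb
podcast episode with video: 5.748 Mbps × 1560 s × 1.12 = 10042.9 Mb
concert recording: 26.658 Mbps × 3300 s × 1.12 = 98528.0 Mb
drone footage reel: 79.148 Mbps × 660 s × 1.12 = 58506.2 Mb
product demo: 9.668 Mbps × 1440 s × 1.12 = 15592.6 Mb
Total: 268820.6 Mb = 33602.6 MB.
= 31.29 GiB.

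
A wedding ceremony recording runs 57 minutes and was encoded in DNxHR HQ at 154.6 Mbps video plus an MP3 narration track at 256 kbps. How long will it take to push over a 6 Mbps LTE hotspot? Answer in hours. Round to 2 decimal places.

57 min = 3420 s
Audio: 256 kbps = 0.256 Mbps.
Total bitrate: 154.856 Mbps.
File: 154.856 Mbps × 3420 s = 529607.5 Mb.
At 6 Mbps: 529607.5 / 6 = 88267.9 s ≈ 24.5 hours.

24.52 hours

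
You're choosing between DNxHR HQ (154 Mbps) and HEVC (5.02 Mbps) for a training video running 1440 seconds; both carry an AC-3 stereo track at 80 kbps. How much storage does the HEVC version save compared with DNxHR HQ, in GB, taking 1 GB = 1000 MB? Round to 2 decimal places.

26.82 GB

Audio: 80 kbps = 0.080 Mbps.
DNxHR HQ: 154.080 Mbps × 1440 s = 221875.2 Mb = 27.734 GB.
HEVC: 5.100 Mbps × 1440 s = 7344.0 Mb = 0.918 GB.
Saving: 27.734 − 0.918 = 26.816 GB.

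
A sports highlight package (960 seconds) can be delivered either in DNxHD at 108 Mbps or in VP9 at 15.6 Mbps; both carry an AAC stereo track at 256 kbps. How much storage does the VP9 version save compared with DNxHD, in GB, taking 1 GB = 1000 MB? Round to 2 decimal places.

Audio: 256 kbps = 0.256 Mbps.
DNxHD: 108.256 Mbps × 960 s = 103925.8 Mb = 12.991 GB.
VP9: 15.856 Mbps × 960 s = 15221.8 Mb = 1.903 GB.
Saving: 12.991 − 1.903 = 11.088 GB.

11.09 GB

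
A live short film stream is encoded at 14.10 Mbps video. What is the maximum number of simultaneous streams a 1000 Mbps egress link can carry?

70

1000 Mbps = 1,000 Mbps; 1,000 / 14.100 = 70.92 → 70 viewers.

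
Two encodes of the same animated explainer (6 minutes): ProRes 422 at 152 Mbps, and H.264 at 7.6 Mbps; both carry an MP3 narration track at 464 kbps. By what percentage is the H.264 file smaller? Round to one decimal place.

6 min = 360 s
Audio: 464 kbps = 0.464 Mbps.
ProRes 422: 152.464 Mbps × 360 s = 54887.0 Mb = 6.861 GB.
H.264: 8.064 Mbps × 360 s = 2903.0 Mb = 0.363 GB.
Reduction: (1 − 0.363/6.861) × 100 = 94.71%.

94.7%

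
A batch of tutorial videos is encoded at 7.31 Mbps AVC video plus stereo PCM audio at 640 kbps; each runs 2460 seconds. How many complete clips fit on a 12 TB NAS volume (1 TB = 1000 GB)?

4908

Audio: 640 kbps = 0.640 Mbps.
Total bitrate: 7.950 Mbps.
Per item: 7.950 Mbps × 2460 s = 19,557 Mb = 2,445 MB.
Capacity: 12 TB = 96,000,000 Mb; 4908.73 items → 4908 complete.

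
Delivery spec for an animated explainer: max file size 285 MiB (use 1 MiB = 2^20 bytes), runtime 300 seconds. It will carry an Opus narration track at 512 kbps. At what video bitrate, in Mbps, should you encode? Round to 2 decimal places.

7.46 Mbps

Budget: 285 MiB = 2390.8 Mb.
Total bitrate budget: 2390.8 Mb / 300 s = 7.969 Mbps.
Audio: 512 kbps = 0.512 Mbps.
Video: 7.969 − 0.512 = 7.457 Mbps.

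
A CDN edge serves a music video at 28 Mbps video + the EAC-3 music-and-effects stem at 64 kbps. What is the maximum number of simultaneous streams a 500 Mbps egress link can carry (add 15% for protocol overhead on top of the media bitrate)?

Audio: 64 kbps = 0.064 Mbps.
Per-viewer media rate: 28.064 Mbps.
On the wire with 15% overhead: 32.274 Mbps.
500 Mbps = 500.0 Mbps; 500.0 / 32.274 = 15.49 → 15 viewers.

15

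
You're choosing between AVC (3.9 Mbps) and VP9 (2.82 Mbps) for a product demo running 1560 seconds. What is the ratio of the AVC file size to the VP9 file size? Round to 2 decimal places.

1.38

AVC: 3.900 Mbps × 1560 s = 6084.0 Mb = 0.760 GB.
VP9: 2.820 Mbps × 1560 s = 4399.2 Mb = 0.550 GB.
Ratio: 0.760 / 0.550 = 1.383.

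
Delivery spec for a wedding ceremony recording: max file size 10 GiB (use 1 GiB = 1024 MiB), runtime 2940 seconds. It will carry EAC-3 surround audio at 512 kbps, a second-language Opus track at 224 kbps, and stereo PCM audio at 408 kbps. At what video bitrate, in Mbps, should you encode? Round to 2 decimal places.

28.07 Mbps

Budget: 10 GiB = 85899.3 Mb.
Total bitrate budget: 85899.3 Mb / 2940 s = 29.217 Mbps.
Audio total: 512 + 224 + 408 = 1144 kbps = 1.144 Mbps.
Video: 29.217 − 1.144 = 28.073 Mbps.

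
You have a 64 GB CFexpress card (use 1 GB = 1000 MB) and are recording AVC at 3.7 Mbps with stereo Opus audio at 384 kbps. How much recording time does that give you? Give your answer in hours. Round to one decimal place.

34.8 hours

Audio: 384 kbps = 0.384 Mbps.
Total bitrate: 3.7 + 0.384 = 4.084 Mbps.
Capacity: 64 GB = 512,000 Mb.
Recording time: 512,000 / 4.084 = 125,367 s ≈ 34.8 hours.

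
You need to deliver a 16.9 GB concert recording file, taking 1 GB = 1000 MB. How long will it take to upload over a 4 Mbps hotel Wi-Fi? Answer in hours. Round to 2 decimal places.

9.39 hours

File: 16.9 GB = 135200.0 Mb.
At 4 Mbps: 135200.0 / 4 = 33800.0 s ≈ 9.39 hours.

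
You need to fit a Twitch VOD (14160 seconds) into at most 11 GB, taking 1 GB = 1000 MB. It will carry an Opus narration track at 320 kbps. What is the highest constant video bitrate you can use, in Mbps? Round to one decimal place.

5.9 Mbps

Budget: 11 GB = 88000.0 Mb.
Total bitrate budget: 88000.0 Mb / 14160 s = 6.215 Mbps.
Audio: 320 kbps = 0.320 Mbps.
Video: 6.215 − 0.320 = 5.895 Mbps.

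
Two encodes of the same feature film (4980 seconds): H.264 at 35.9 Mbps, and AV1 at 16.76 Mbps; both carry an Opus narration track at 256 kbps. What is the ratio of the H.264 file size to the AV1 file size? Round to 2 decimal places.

2.12

Audio: 256 kbps = 0.256 Mbps.
H.264: 36.156 Mbps × 4980 s = 180056.9 Mb = 22.507 GB.
AV1: 17.016 Mbps × 4980 s = 84739.7 Mb = 10.592 GB.
Ratio: 22.507 / 10.592 = 2.125.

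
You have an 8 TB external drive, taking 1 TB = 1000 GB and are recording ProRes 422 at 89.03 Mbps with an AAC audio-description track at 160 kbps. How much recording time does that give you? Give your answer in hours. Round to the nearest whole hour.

199 hours

Audio: 160 kbps = 0.160 Mbps.
Total bitrate: 89.03 + 0.160 = 89.190 Mbps.
Capacity: 8 TB = 64,000,000 Mb.
Recording time: 64,000,000 / 89.190 = 717,569 s ≈ 199 hours.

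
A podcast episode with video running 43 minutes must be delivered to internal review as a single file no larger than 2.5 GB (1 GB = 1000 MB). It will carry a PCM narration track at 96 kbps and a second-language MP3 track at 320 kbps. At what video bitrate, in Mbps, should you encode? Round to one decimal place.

Budget: 2.5 GB = 20000.0 Mb.
43 min = 2580 s
Total bitrate budget: 20000.0 Mb / 2580 s = 7.752 Mbps.
Audio total: 96 + 320 = 416 kbps = 0.416 Mbps.
Video: 7.752 − 0.416 = 7.336 Mbps.

7.3 Mbps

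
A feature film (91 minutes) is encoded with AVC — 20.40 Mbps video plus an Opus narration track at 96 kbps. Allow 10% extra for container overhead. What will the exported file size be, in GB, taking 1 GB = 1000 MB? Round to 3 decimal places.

15.387 GB

91 min = 5460 s
Audio: 96 kbps = 0.096 Mbps.
Total bitrate: 20.40 + 0.096 = 20.496 Mbps.
Stream data: 20.496 Mbps × 5460 s = 111908.2 Mb.
With 10% container overhead: ×1.10.
123,099 Mb ÷ 8 = 15,387 MB → 15.39 GB.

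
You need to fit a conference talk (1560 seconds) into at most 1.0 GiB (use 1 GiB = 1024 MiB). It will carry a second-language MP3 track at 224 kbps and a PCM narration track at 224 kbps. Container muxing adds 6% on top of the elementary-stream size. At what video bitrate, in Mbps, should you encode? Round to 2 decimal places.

Budget: 1.0 GiB = 8589.9 Mb.
Stream payload after overhead: 8589.9 / 1.06 = 8103.7 Mb.
Total bitrate budget: 8103.7 Mb / 1560 s = 5.195 Mbps.
Audio total: 224 + 224 = 448 kbps = 0.448 Mbps.
Video: 5.195 − 0.448 = 4.747 Mbps.

4.75 Mbps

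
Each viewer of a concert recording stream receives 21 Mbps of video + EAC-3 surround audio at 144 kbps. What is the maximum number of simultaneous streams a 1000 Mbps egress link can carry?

Audio: 144 kbps = 0.144 Mbps.
Per-viewer media rate: 21.144 Mbps.
1000 Mbps = 1,000 Mbps; 1,000 / 21.144 = 47.29 → 47 viewers.

47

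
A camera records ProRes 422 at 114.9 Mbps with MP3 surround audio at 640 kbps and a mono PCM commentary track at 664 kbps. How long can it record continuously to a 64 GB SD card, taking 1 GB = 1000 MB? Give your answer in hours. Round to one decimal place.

1.2 hours

Audio total: 640 + 664 = 1304 kbps = 1.304 Mbps.
Total bitrate: 114.9 + 1.304 = 116.204 Mbps.
Capacity: 64 GB = 512,000 Mb.
Recording time: 512,000 / 116.204 = 4,406 s ≈ 1.22 hours.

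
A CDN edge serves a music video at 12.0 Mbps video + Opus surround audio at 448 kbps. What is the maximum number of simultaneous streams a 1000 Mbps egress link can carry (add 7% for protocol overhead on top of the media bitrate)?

Audio: 448 kbps = 0.448 Mbps.
Per-viewer media rate: 12.448 Mbps.
On the wire with 7% overhead: 13.319 Mbps.
1000 Mbps = 1,000 Mbps; 1,000 / 13.319 = 75.08 → 75 viewers.

75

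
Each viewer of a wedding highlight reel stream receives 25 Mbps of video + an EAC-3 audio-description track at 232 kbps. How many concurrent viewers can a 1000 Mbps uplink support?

Audio: 232 kbps = 0.232 Mbps.
Per-viewer media rate: 25.232 Mbps.
1000 Mbps = 1,000 Mbps; 1,000 / 25.232 = 39.63 → 39 viewers.

39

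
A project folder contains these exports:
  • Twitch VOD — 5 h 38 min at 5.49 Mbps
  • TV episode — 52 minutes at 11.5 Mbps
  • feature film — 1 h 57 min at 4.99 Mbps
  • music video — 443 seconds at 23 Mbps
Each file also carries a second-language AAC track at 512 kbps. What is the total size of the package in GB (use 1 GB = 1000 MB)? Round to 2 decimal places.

Audio: 512 kbps = 0.512 Mbps.
Twitch VOD: 6.002 Mbps × 20280 s = 121720.6 Mb
TV episode: 12.012 Mbps × 3120 s = 37477.4 Mb
feature film: 5.502 Mbps × 7020 s = 38624.0 Mb
music video: 23.512 Mbps × 443 s = 10415.8 Mb
Total: 208237.9 Mb = 26029.7 MB.
= 26.03 GB.

26.03 GB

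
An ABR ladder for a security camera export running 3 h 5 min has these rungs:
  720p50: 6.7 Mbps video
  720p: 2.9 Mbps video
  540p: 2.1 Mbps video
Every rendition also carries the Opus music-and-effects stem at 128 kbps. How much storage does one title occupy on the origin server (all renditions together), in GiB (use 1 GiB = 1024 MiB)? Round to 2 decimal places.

15.62 GiB

3 h 5 min = 185 min = 11100 s
Audio: 128 kbps = 0.128 Mbps.
Sum of rendition bitrates: (6.7+0.128) + (2.9+0.128) + (2.1+0.128) = 12.084 Mbps.
× 11100 s = 134,132 Mb = 16,767 MB = 15.62 GiB.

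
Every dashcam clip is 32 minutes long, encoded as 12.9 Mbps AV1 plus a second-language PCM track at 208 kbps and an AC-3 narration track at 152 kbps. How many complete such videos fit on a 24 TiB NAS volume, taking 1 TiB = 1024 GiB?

8291

32 min = 1920 s
Audio total: 208 + 152 = 360 kbps = 0.360 Mbps.
Total bitrate: 13.260 Mbps.
Per item: 13.260 Mbps × 1920 s = 25,459 Mb = 3,182 MB.
Capacity: 24 TiB = 211,106,233 Mb; 8291.94 items → 8291 complete.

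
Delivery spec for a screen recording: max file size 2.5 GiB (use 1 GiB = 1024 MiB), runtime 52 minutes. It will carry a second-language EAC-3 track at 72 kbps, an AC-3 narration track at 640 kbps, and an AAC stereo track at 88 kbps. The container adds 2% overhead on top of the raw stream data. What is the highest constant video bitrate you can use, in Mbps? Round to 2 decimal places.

5.95 Mbps

Budget: 2.5 GiB = 21474.8 Mb.
Stream payload after overhead: 21474.8 / 1.02 = 21053.8 Mb.
52 min = 3120 s
Total bitrate budget: 21053.8 Mb / 3120 s = 6.748 Mbps.
Audio total: 72 + 640 + 88 = 800 kbps = 0.800 Mbps.
Video: 6.748 − 0.800 = 5.948 Mbps.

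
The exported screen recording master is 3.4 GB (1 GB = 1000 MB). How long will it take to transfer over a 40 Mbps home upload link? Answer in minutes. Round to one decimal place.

11.3 minutes

File: 3.4 GB = 27200.0 Mb.
At 40 Mbps: 27200.0 / 40 = 680.0 s ≈ 11.3 minutes.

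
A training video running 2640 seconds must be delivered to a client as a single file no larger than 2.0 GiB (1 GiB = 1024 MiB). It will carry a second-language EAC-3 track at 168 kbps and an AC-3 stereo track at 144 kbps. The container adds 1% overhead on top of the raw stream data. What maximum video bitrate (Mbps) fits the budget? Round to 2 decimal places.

Budget: 2.0 GiB = 17179.9 Mb.
Stream payload after overhead: 17179.9 / 1.01 = 17009.8 Mb.
Total bitrate budget: 17009.8 Mb / 2640 s = 6.443 Mbps.
Audio total: 168 + 144 = 312 kbps = 0.312 Mbps.
Video: 6.443 − 0.312 = 6.131 Mbps.

6.13 Mbps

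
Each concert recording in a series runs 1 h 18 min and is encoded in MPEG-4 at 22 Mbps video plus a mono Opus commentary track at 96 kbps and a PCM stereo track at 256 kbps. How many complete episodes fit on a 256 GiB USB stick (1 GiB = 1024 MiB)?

1 h 18 min = 78 min = 4680 s
Audio total: 96 + 256 = 352 kbps = 0.352 Mbps.
Total bitrate: 22.352 Mbps.
Per item: 22.352 Mbps × 4680 s = 104,607 Mb = 13,076 MB.
Capacity: 256 GiB = 2,199,023 Mb; 21.02 items → 21 complete.

21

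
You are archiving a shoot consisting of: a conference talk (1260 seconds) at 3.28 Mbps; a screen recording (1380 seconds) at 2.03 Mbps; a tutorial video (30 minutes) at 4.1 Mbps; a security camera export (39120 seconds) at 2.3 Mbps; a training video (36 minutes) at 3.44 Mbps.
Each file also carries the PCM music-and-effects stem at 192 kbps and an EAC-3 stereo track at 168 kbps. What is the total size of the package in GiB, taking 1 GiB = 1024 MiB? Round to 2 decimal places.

14.92 GiB

Audio total: 192 + 168 = 360 kbps = 0.360 Mbps.
conference talk: 3.640 Mbps × 1260 s = 4586.4 Mb
screen recording: 2.390 Mbps × 1380 s = 3298.2 Mb
tutorial video: 4.460 Mbps × 1800 s = 8028.0 Mb
security camera export: 2.660 Mbps × 39120 s = 104059.2 Mb
training video: 3.800 Mbps × 2160 s = 8208.0 Mb
Total: 128179.8 Mb = 16022.5 MB.
= 14.92 GiB.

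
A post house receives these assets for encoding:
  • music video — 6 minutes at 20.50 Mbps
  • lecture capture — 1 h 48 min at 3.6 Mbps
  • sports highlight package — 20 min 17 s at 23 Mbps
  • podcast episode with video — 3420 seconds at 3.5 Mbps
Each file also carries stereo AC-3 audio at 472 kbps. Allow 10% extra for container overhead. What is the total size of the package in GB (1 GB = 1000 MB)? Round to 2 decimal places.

Audio: 472 kbps = 0.472 Mbps.
music video: 20.972 Mbps × 360 s × 1.10 = 8304.9 Mb
lecture capture: 4.072 Mbps × 6480 s × 1.10 = 29025.2 Mb
sports highlight package: 23.472 Mbps × 1217 s × 1.10 = 31422.0 Mb
podcast episode with video: 3.972 Mbps × 3420 s × 1.10 = 14942.7 Mb
Total: 83694.8 Mb = 10461.8 MB.
= 10.46 GB.

10.46 GB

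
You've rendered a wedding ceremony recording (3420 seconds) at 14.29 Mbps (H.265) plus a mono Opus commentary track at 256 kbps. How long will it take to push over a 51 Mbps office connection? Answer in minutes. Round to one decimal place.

16.3 minutes

Audio: 256 kbps = 0.256 Mbps.
Total bitrate: 14.546 Mbps.
File: 14.546 Mbps × 3420 s = 49747.3 Mb.
At 51 Mbps: 49747.3 / 51 = 975.4 s ≈ 16.3 minutes.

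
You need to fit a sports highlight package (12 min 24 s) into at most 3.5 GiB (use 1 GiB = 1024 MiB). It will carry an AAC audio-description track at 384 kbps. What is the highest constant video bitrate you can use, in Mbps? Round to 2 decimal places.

40.03 Mbps

Budget: 3.5 GiB = 30064.8 Mb.
12 min 24 s = 744 s
Total bitrate budget: 30064.8 Mb / 744 s = 40.410 Mbps.
Audio: 384 kbps = 0.384 Mbps.
Video: 40.410 − 0.384 = 40.026 Mbps.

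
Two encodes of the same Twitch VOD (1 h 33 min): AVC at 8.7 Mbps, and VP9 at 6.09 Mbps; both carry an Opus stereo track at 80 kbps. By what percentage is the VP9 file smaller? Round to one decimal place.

1 h 33 min = 93 min = 5580 s
Audio: 80 kbps = 0.080 Mbps.
AVC: 8.780 Mbps × 5580 s = 48992.4 Mb = 6.124 GB.
VP9: 6.170 Mbps × 5580 s = 34428.6 Mb = 4.304 GB.
Reduction: (1 − 4.304/6.124) × 100 = 29.73%.

29.7%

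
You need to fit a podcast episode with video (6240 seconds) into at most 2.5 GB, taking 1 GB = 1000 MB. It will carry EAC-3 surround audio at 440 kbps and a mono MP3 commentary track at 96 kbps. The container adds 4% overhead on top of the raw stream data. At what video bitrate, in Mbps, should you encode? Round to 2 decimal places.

2.55 Mbps

Budget: 2.5 GB = 20000.0 Mb.
Stream payload after overhead: 20000.0 / 1.04 = 19230.8 Mb.
Total bitrate budget: 19230.8 Mb / 6240 s = 3.082 Mbps.
Audio total: 440 + 96 = 536 kbps = 0.536 Mbps.
Video: 3.082 − 0.536 = 2.546 Mbps.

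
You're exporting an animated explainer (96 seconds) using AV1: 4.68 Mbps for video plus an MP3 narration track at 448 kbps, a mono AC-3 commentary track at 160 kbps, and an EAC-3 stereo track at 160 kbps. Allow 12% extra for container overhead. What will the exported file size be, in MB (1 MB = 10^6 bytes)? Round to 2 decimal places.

73.22 MB

Audio total: 448 + 160 + 160 = 768 kbps = 0.768 Mbps.
Total bitrate: 4.68 + 0.768 = 5.448 Mbps.
Stream data: 5.448 Mbps × 96 s = 523.0 Mb.
With 12% container overhead: ×1.12.
585.8 Mb ÷ 8 = 73.22 MB → 73.22 MB.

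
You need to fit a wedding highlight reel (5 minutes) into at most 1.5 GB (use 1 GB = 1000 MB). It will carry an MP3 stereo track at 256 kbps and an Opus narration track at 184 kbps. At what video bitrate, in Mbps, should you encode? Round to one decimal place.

Budget: 1.5 GB = 12000.0 Mb.
5 min = 300 s
Total bitrate budget: 12000.0 Mb / 300 s = 40.000 Mbps.
Audio total: 256 + 184 = 440 kbps = 0.440 Mbps.
Video: 40.000 − 0.440 = 39.560 Mbps.

39.6 Mbps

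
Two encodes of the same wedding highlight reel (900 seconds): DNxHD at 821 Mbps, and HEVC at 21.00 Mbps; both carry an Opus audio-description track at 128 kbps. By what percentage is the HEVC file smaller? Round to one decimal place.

Audio: 128 kbps = 0.128 Mbps.
DNxHD: 821.128 Mbps × 900 s = 739015.2 Mb = 86.033 GiB.
HEVC: 21.128 Mbps × 900 s = 19015.2 Mb = 2.214 GiB.
Reduction: (1 − 2.214/86.033) × 100 = 97.43%.

97.4%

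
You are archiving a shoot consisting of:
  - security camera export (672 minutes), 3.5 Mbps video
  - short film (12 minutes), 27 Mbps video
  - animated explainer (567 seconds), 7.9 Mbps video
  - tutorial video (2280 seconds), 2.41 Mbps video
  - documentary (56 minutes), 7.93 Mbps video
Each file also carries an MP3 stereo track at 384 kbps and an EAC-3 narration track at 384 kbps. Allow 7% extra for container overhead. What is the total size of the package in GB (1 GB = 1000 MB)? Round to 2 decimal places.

31.23 GB

Audio total: 384 + 384 = 768 kbps = 0.768 Mbps.
security camera export: 4.268 Mbps × 40320 s × 1.07 = 184131.8 Mb
short film: 27.768 Mbps × 720 s × 1.07 = 21392.5 Mb
animated explainer: 8.668 Mbps × 567 s × 1.07 = 5258.8 Mb
tutorial video: 3.178 Mbps × 2280 s × 1.07 = 7753.0 Mb
documentary: 8.698 Mbps × 3360 s × 1.07 = 31271.0 Mb
Total: 249807.1 Mb = 31225.9 MB.
= 31.23 GB.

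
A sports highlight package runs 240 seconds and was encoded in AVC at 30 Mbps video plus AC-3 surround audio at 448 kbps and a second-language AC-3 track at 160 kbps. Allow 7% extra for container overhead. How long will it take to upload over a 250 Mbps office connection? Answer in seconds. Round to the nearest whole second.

31 seconds

Audio total: 448 + 160 = 608 kbps = 0.608 Mbps.
Total bitrate: 30.608 Mbps.
File: 30.608 Mbps × 240 s = 7345.9 Mb.
With 7% container overhead: ×1.07. → 7860.1 Mb.
At 250 Mbps: 7860.1 / 250 = 31.4 s ≈ 31.4 seconds.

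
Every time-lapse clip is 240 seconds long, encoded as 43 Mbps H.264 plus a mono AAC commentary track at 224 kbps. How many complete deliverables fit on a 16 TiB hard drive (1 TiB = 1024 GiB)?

Audio: 224 kbps = 0.224 Mbps.
Total bitrate: 43.224 Mbps.
Per item: 43.224 Mbps × 240 s = 10,374 Mb = 1,297 MB.
Capacity: 16 TiB = 140,737,488 Mb; 13566.68 items → 13566 complete.

13566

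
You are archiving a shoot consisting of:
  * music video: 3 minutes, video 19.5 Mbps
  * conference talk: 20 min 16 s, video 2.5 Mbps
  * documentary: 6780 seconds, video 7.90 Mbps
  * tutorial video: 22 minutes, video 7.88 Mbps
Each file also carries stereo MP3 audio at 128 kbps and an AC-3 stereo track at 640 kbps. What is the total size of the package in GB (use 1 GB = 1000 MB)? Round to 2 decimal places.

Audio total: 128 + 640 = 768 kbps = 0.768 Mbps.
music video: 20.268 Mbps × 180 s = 3648.2 Mb
conference talk: 3.268 Mbps × 1216 s = 3973.9 Mb
documentary: 8.668 Mbps × 6780 s = 58769.0 Mb
tutorial video: 8.648 Mbps × 1320 s = 11415.4 Mb
Total: 77806.5 Mb = 9725.8 MB.
= 9.726 GB.

9.73 GB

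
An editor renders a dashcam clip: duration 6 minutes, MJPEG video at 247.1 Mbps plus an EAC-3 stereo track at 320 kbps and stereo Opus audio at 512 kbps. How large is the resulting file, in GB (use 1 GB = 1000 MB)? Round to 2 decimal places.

11.16 GB

6 min = 360 s
Audio total: 320 + 512 = 832 kbps = 0.832 Mbps.
Total bitrate: 247.1 + 0.832 = 247.932 Mbps.
Stream data: 247.932 Mbps × 360 s = 89255.5 Mb.
89,256 Mb ÷ 8 = 11,157 MB → 11.16 GB.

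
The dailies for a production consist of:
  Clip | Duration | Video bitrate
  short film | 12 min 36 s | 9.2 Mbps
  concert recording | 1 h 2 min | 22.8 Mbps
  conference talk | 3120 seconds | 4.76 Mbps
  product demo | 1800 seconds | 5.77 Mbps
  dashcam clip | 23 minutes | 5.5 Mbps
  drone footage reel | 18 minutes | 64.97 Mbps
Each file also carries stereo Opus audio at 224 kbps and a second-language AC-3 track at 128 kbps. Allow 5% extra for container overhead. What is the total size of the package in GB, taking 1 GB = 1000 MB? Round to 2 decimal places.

26.11 GB

Audio total: 224 + 128 = 352 kbps = 0.352 Mbps.
short film: 9.552 Mbps × 756 s × 1.05 = 7582.4 Mb
concert recording: 23.152 Mbps × 3720 s × 1.05 = 90431.7 Mb
conference talk: 5.112 Mbps × 3120 s × 1.05 = 16746.9 Mb
product demo: 6.122 Mbps × 1800 s × 1.05 = 11570.6 Mb
dashcam clip: 5.852 Mbps × 1380 s × 1.05 = 8479.5 Mb
drone footage reel: 65.322 Mbps × 1080 s × 1.05 = 74075.1 Mb
Total: 208886.3 Mb = 26110.8 MB.
= 26.11 GB.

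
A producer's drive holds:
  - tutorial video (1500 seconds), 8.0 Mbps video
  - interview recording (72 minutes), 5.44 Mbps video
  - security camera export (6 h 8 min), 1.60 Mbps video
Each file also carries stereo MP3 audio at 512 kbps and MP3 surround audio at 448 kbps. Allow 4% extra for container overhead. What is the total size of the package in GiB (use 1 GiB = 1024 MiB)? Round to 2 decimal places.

11.82 GiB

Audio total: 512 + 448 = 960 kbps = 0.960 Mbps.
tutorial video: 8.960 Mbps × 1500 s × 1.04 = 13977.6 Mb
interview recording: 6.400 Mbps × 4320 s × 1.04 = 28753.9 Mb
security camera export: 2.560 Mbps × 22080 s × 1.04 = 58785.8 Mb
Total: 101517.3 Mb = 12689.7 MB.
= 11.82 GiB.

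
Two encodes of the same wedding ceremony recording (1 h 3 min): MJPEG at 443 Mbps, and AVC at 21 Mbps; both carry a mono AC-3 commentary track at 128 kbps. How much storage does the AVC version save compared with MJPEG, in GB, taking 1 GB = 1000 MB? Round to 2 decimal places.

1 h 3 min = 63 min = 3780 s
Audio: 128 kbps = 0.128 Mbps.
MJPEG: 443.128 Mbps × 3780 s = 1675023.8 Mb = 209.378 GB.
AVC: 21.128 Mbps × 3780 s = 79863.8 Mb = 9.983 GB.
Saving: 209.378 − 9.983 = 199.395 GB.

199.40 GB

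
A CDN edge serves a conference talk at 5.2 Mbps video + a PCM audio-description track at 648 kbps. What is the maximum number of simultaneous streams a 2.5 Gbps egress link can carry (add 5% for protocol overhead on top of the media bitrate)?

Audio: 648 kbps = 0.648 Mbps.
Per-viewer media rate: 5.848 Mbps.
On the wire with 5% overhead: 6.140 Mbps.
2.5 Gbps = 2,500 Mbps; 2,500 / 6.140 = 407.14 → 407 viewers.

407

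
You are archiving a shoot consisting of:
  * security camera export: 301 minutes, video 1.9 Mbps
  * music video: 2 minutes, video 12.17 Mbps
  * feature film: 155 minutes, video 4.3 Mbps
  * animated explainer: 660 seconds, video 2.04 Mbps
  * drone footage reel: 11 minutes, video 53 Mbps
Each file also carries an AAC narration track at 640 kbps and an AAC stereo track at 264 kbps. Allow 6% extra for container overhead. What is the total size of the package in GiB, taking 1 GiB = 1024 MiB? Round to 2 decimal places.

Audio total: 640 + 264 = 904 kbps = 0.904 Mbps.
security camera export: 2.804 Mbps × 18060 s × 1.06 = 53678.7 Mb
music video: 13.074 Mbps × 120 s × 1.06 = 1663.0 Mb
feature film: 5.204 Mbps × 9300 s × 1.06 = 51301.0 Mb
animated explainer: 2.944 Mbps × 660 s × 1.06 = 2059.6 Mb
drone footage reel: 53.904 Mbps × 660 s × 1.06 = 37711.2 Mb
Total: 146413.6 Mb = 18301.7 MB.
= 17.04 GiB.

17.04 GiB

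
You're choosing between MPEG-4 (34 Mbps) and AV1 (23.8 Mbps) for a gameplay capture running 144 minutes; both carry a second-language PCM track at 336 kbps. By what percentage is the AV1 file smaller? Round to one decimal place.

144 min = 8640 s
Audio: 336 kbps = 0.336 Mbps.
MPEG-4: 34.336 Mbps × 8640 s = 296663.0 Mb = 37.083 GB.
AV1: 24.136 Mbps × 8640 s = 208535.0 Mb = 26.067 GB.
Reduction: (1 − 26.067/37.083) × 100 = 29.71%.

29.7%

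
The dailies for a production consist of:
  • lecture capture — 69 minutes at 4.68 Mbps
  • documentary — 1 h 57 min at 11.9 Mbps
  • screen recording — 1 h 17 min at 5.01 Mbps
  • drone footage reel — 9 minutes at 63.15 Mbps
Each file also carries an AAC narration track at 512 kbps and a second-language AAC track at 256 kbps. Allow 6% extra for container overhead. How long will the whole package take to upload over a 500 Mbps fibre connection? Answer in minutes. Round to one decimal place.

Audio total: 512 + 256 = 768 kbps = 0.768 Mbps.
lecture capture: 5.448 Mbps × 4140 s × 1.06 = 23908.0 Mb
documentary: 12.668 Mbps × 7020 s × 1.06 = 94265.1 Mb
screen recording: 5.778 Mbps × 4620 s × 1.06 = 28296.0 Mb
drone footage reel: 63.918 Mbps × 540 s × 1.06 = 36586.7 Mb
Total: 183055.8 Mb = 22882.0 MB.
At 500 Mbps: 183055.8 / 500 = 366 s ≈ 6.1 minutes.

6.1 minutes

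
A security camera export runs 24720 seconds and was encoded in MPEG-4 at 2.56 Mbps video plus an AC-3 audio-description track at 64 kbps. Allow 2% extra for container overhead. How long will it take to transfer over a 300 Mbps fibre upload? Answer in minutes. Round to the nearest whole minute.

4 minutes

Audio: 64 kbps = 0.064 Mbps.
Total bitrate: 2.624 Mbps.
File: 2.624 Mbps × 24720 s = 64865.3 Mb.
With 2% container overhead: ×1.02. → 66162.6 Mb.
At 300 Mbps: 66162.6 / 300 = 220.5 s ≈ 3.68 minutes.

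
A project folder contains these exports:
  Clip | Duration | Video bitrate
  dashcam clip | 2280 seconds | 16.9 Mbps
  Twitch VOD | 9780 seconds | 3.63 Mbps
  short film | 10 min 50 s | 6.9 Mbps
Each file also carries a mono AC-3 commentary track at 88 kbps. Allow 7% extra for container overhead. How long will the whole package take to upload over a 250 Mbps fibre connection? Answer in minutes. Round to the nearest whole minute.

6 minutes

Audio: 88 kbps = 0.088 Mbps.
dashcam clip: 16.988 Mbps × 2280 s × 1.07 = 41443.9 Mb
Twitch VOD: 3.718 Mbps × 9780 s × 1.07 = 38907.4 Mb
short film: 6.988 Mbps × 650 s × 1.07 = 4860.2 Mb
Total: 85211.5 Mb = 10651.4 MB.
At 250 Mbps: 85211.5 / 250 = 341 s ≈ 5.68 minutes.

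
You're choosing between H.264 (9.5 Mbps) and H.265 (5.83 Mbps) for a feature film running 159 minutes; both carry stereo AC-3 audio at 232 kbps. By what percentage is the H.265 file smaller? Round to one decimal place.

37.7%

159 min = 9540 s
Audio: 232 kbps = 0.232 Mbps.
H.264: 9.732 Mbps × 9540 s = 92843.3 Mb = 11.605 GB.
H.265: 6.062 Mbps × 9540 s = 57831.5 Mb = 7.229 GB.
Reduction: (1 − 7.229/11.605) × 100 = 37.71%.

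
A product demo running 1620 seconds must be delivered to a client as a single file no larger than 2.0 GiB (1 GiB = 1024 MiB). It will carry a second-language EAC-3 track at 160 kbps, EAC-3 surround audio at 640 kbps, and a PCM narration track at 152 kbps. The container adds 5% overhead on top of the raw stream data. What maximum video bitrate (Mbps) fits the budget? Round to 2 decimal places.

9.15 Mbps

Budget: 2.0 GiB = 17179.9 Mb.
Stream payload after overhead: 17179.9 / 1.05 = 16361.8 Mb.
Total bitrate budget: 16361.8 Mb / 1620 s = 10.100 Mbps.
Audio total: 160 + 640 + 152 = 952 kbps = 0.952 Mbps.
Video: 10.100 − 0.952 = 9.148 Mbps.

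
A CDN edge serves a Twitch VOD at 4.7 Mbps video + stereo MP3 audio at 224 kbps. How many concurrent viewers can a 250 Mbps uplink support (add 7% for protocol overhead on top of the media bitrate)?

Audio: 224 kbps = 0.224 Mbps.
Per-viewer media rate: 4.924 Mbps.
On the wire with 7% overhead: 5.269 Mbps.
250 Mbps = 250.0 Mbps; 250.0 / 5.269 = 47.45 → 47 viewers.

47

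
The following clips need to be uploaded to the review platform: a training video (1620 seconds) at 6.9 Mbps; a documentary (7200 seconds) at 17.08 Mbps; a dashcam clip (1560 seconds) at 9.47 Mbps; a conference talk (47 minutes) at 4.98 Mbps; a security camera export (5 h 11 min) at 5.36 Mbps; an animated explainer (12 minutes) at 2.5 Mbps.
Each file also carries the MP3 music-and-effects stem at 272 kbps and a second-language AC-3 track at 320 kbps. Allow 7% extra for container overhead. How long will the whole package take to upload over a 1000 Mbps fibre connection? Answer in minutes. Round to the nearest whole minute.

Audio total: 272 + 320 = 592 kbps = 0.592 Mbps.
training video: 7.492 Mbps × 1620 s × 1.07 = 12986.6 Mb
documentary: 17.672 Mbps × 7200 s × 1.07 = 136145.1 Mb
dashcam clip: 10.062 Mbps × 1560 s × 1.07 = 16795.5 Mb
conference talk: 5.572 Mbps × 2820 s × 1.07 = 16813.0 Mb
security camera export: 5.952 Mbps × 18660 s × 1.07 = 118838.8 Mb
animated explainer: 3.092 Mbps × 720 s × 1.07 = 2382.1 Mb
Total: 303961.1 Mb = 37995.1 MB.
At 1000 Mbps: 303961.1 / 1000 = 304 s ≈ 5.07 minutes.

5 minutes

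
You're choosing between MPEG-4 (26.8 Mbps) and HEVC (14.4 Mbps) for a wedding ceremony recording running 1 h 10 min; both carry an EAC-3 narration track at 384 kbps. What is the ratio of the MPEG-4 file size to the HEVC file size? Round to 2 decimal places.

1 h 10 min = 70 min = 4200 s
Audio: 384 kbps = 0.384 Mbps.
MPEG-4: 27.184 Mbps × 4200 s = 114172.8 Mb = 14.272 GB.
HEVC: 14.784 Mbps × 4200 s = 62092.8 Mb = 7.762 GB.
Ratio: 14.272 / 7.762 = 1.839.

1.84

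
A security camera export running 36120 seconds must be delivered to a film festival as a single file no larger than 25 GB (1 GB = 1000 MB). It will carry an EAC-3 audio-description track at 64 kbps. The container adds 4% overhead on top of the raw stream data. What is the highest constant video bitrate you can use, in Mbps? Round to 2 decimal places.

Budget: 25 GB = 200000.0 Mb.
Stream payload after overhead: 200000.0 / 1.04 = 192307.7 Mb.
Total bitrate budget: 192307.7 Mb / 36120 s = 5.324 Mbps.
Audio: 64 kbps = 0.064 Mbps.
Video: 5.324 − 0.064 = 5.260 Mbps.

5.26 Mbps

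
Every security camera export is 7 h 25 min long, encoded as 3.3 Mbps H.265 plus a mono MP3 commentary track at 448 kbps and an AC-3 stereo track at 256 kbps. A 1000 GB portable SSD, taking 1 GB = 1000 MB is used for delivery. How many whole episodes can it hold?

74

7 h 25 min = 445 min = 26700 s
Audio total: 448 + 256 = 704 kbps = 0.704 Mbps.
Total bitrate: 4.004 Mbps.
Per item: 4.004 Mbps × 26700 s = 106,907 Mb = 13,363 MB.
Capacity: 1000 GB = 8,000,000 Mb; 74.83 items → 74 complete.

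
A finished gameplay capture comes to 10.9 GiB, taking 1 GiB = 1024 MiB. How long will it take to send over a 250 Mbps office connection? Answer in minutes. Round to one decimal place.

File: 10.9 GiB = 93630.3 Mb.
At 250 Mbps: 93630.3 / 250 = 374.5 s ≈ 6.24 minutes.

6.2 minutes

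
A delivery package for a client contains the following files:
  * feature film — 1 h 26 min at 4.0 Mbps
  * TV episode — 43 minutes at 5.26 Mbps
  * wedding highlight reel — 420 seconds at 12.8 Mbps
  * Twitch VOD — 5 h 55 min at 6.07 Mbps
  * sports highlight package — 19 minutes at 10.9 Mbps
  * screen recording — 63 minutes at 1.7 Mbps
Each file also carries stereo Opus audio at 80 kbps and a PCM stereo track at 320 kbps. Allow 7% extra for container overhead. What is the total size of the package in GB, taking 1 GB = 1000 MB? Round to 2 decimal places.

Audio total: 80 + 320 = 400 kbps = 0.400 Mbps.
feature film: 4.400 Mbps × 5160 s × 1.07 = 24293.3 Mb
TV episode: 5.660 Mbps × 2580 s × 1.07 = 15625.0 Mb
wedding highlight reel: 13.200 Mbps × 420 s × 1.07 = 5932.1 Mb
Twitch VOD: 6.470 Mbps × 21300 s × 1.07 = 147457.8 Mb
sports highlight package: 11.300 Mbps × 1140 s × 1.07 = 13783.7 Mb
screen recording: 2.100 Mbps × 3780 s × 1.07 = 8493.7 Mb
Total: 215585.5 Mb = 26948.2 MB.
= 26.95 GB.

26.95 GB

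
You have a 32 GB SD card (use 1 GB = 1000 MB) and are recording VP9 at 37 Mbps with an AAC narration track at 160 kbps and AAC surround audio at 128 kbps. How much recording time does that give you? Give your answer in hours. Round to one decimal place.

Audio total: 160 + 128 = 288 kbps = 0.288 Mbps.
Total bitrate: 37 + 0.288 = 37.288 Mbps.
Capacity: 32 GB = 256,000 Mb.
Recording time: 256,000 / 37.288 = 6,865 s ≈ 1.91 hours.

1.9 hours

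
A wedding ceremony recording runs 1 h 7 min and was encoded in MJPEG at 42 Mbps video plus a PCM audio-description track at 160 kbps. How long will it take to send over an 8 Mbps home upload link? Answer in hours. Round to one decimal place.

1 h 7 min = 67 min = 4020 s
Audio: 160 kbps = 0.160 Mbps.
Total bitrate: 42.160 Mbps.
File: 42.160 Mbps × 4020 s = 169483.2 Mb.
At 8 Mbps: 169483.2 / 8 = 21185.4 s ≈ 5.88 hours.

5.9 hours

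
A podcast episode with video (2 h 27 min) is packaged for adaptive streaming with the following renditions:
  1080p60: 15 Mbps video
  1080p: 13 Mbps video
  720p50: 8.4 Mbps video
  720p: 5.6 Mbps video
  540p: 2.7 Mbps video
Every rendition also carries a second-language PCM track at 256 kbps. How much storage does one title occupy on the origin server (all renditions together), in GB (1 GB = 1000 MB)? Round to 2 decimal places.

50.69 GB

2 h 27 min = 147 min = 8820 s
Audio: 256 kbps = 0.256 Mbps.
Sum of rendition bitrates: (15+0.256) + (13+0.256) + (8.4+0.256) + (5.6+0.256) + (2.7+0.256) = 45.980 Mbps.
× 8820 s = 405,544 Mb = 50,693 MB = 50.69 GB.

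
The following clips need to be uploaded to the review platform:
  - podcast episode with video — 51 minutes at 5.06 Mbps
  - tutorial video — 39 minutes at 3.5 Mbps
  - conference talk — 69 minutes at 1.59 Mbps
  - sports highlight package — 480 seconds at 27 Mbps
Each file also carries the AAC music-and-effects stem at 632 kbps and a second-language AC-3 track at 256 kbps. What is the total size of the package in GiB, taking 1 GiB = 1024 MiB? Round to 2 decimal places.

Audio total: 632 + 256 = 888 kbps = 0.888 Mbps.
podcast episode with video: 5.948 Mbps × 3060 s = 18200.9 Mb
tutorial video: 4.388 Mbps × 2340 s = 10267.9 Mb
conference talk: 2.478 Mbps × 4140 s = 10258.9 Mb
sports highlight package: 27.888 Mbps × 480 s = 13386.2 Mb
Total: 52114.0 Mb = 6514.2 MB.
= 6.067 GiB.

6.07 GiB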